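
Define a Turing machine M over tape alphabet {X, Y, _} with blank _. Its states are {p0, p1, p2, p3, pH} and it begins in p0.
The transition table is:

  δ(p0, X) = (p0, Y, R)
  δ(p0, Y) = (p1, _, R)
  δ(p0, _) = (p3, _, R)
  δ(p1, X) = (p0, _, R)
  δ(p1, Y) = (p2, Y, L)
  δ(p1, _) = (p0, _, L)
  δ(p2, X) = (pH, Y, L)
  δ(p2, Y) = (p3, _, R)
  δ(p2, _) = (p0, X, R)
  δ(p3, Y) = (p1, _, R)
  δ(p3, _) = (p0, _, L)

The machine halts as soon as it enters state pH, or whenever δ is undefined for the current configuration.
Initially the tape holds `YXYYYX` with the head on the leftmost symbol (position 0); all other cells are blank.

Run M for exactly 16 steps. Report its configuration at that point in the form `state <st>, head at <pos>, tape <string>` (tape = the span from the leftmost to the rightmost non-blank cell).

state p0, head at 6, tape XX

state=p0 head=0 tape=[Y]XYYYX__   (p0,Y)→(p1,_,R)
state=p1 head=1 tape=_[X]YYYX__   (p1,X)→(p0,_,R)
state=p0 head=2 tape=__[Y]YYX__   (p0,Y)→(p1,_,R)
state=p1 head=3 tape=___[Y]YX__   (p1,Y)→(p2,Y,L)
state=p2 head=2 tape=__[_]YYX__   (p2,_)→(p0,X,R)
state=p0 head=3 tape=__X[Y]YX__   (p0,Y)→(p1,_,R)
state=p1 head=4 tape=__X_[Y]X__   (p1,Y)→(p2,Y,L)
state=p2 head=3 tape=__X[_]YX__   (p2,_)→(p0,X,R)
state=p0 head=4 tape=__XX[Y]X__   (p0,Y)→(p1,_,R)
state=p1 head=5 tape=__XX_[X]__   (p1,X)→(p0,_,R)
state=p0 head=6 tape=__XX__[_]_   (p0,_)→(p3,_,R)
state=p3 head=7 tape=__XX___[_]   (p3,_)→(p0,_,L)
state=p0 head=6 tape=__XX__[_]_   (p0,_)→(p3,_,R)
state=p3 head=7 tape=__XX___[_]   (p3,_)→(p0,_,L)
state=p0 head=6 tape=__XX__[_]_   (p0,_)→(p3,_,R)
state=p3 head=7 tape=__XX___[_]   (p3,_)→(p0,_,L)
state=p0 head=6 tape=__XX__[_]_
After 16 steps: state p0, head at 6, tape XX.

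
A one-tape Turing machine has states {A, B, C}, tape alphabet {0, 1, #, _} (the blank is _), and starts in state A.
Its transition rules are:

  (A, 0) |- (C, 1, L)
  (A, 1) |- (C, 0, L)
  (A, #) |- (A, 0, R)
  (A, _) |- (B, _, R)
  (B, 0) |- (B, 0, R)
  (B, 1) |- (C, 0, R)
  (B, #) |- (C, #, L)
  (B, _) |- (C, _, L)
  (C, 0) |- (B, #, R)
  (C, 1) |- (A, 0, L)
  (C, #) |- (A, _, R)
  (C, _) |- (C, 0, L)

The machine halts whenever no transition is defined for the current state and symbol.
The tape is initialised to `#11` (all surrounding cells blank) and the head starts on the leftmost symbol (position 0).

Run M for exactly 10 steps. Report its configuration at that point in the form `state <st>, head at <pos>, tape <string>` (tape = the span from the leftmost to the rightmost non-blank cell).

state=A head=0 tape=[#]11__   (A,#)→(A,0,R)
state=A head=1 tape=0[1]1__   (A,1)→(C,0,L)
state=C head=0 tape=[0]01__   (C,0)→(B,#,R)
state=B head=1 tape=#[0]1__   (B,0)→(B,0,R)
state=B head=2 tape=#0[1]__   (B,1)→(C,0,R)
state=C head=3 tape=#00[_]_   (C,_)→(C,0,L)
state=C head=2 tape=#0[0]0_   (C,0)→(B,#,R)
state=B head=3 tape=#0#[0]_   (B,0)→(B,0,R)
state=B head=4 tape=#0#0[_]   (B,_)→(C,_,L)
state=C head=3 tape=#0#[0]_   (C,0)→(B,#,R)
state=B head=4 tape=#0##[_]
After 10 steps: state B, head at 4, tape #0##.

state B, head at 4, tape #0##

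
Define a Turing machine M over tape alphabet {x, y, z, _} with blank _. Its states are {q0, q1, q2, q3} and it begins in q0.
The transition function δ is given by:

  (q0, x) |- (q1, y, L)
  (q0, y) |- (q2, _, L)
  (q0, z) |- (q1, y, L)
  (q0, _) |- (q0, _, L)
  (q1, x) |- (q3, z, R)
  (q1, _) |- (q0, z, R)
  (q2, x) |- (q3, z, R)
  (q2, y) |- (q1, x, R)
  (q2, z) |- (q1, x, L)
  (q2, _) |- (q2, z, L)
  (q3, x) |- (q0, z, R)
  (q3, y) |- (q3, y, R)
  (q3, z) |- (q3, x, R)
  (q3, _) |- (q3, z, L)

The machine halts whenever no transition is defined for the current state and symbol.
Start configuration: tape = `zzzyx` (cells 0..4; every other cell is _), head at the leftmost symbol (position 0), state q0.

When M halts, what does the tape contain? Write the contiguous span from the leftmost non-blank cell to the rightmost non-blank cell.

zy_zzyx

state=q0 head=0 tape=__[z]zzyx   (q0,z)→(q1,y,L)
state=q1 head=-1 tape=_[_]yzzyx   (q1,_)→(q0,z,R)
state=q0 head=0 tape=_z[y]zzyx   (q0,y)→(q2,_,L)
state=q2 head=-1 tape=_[z]_zzyx   (q2,z)→(q1,x,L)
state=q1 head=-2 tape=[_]x_zzyx   (q1,_)→(q0,z,R)
state=q0 head=-1 tape=z[x]_zzyx   (q0,x)→(q1,y,L)
state=q1 head=-2 tape=[z]y_zzyx
The non-blank tape span at halt is zy_zzyx.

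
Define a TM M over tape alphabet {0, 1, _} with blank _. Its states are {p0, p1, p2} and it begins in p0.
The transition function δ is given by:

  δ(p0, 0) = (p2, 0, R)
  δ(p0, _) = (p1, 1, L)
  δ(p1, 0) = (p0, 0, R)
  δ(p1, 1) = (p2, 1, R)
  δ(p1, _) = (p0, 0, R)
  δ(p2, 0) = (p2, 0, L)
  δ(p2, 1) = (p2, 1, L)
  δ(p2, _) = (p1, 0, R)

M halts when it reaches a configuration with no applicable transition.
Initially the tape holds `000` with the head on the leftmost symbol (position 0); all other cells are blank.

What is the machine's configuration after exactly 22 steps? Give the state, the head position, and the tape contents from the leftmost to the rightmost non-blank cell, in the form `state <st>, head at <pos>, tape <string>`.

state p2, head at -2, tape 000000

state=p0 head=0 tape=___[0]00   (p0,0)→(p2,0,R)
state=p2 head=1 tape=___0[0]0   (p2,0)→(p2,0,L)
state=p2 head=0 tape=___[0]00   (p2,0)→(p2,0,L)
state=p2 head=-1 tape=__[_]000   (p2,_)→(p1,0,R)
state=p1 head=0 tape=__0[0]00   (p1,0)→(p0,0,R)
state=p0 head=1 tape=__00[0]0   (p0,0)→(p2,0,R)
state=p2 head=2 tape=__000[0]   (p2,0)→(p2,0,L)
state=p2 head=1 tape=__00[0]0   (p2,0)→(p2,0,L)
state=p2 head=0 tape=__0[0]00   (p2,0)→(p2,0,L)
state=p2 head=-1 tape=__[0]000   (p2,0)→(p2,0,L)
state=p2 head=-2 tape=_[_]0000   (p2,_)→(p1,0,R)
state=p1 head=-1 tape=_0[0]000   (p1,0)→(p0,0,R)
state=p0 head=0 tape=_00[0]00   (p0,0)→(p2,0,R)
state=p2 head=1 tape=_000[0]0   (p2,0)→(p2,0,L)
state=p2 head=0 tape=_00[0]00   (p2,0)→(p2,0,L)
state=p2 head=-1 tape=_0[0]000   (p2,0)→(p2,0,L)
state=p2 head=-2 tape=_[0]0000   (p2,0)→(p2,0,L)
state=p2 head=-3 tape=[_]00000   (p2,_)→(p1,0,R)
state=p1 head=-2 tape=0[0]0000   (p1,0)→(p0,0,R)
state=p0 head=-1 tape=00[0]000   (p0,0)→(p2,0,R)
state=p2 head=0 tape=000[0]00   (p2,0)→(p2,0,L)
state=p2 head=-1 tape=00[0]000   (p2,0)→(p2,0,L)
state=p2 head=-2 tape=0[0]0000
After 22 steps: state p2, head at -2, tape 000000.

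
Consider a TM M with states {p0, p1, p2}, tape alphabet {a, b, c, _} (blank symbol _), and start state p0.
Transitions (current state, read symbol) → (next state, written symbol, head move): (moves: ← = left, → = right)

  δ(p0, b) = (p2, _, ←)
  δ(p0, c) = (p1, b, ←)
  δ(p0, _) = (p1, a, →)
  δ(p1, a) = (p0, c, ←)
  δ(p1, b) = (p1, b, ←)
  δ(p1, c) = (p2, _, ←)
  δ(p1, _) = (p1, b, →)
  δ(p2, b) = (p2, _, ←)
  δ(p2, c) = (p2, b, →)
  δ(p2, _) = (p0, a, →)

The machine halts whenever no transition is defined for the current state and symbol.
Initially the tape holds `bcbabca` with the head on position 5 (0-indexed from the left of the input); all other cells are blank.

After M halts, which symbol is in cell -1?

state=p0 head=5 tape=_bcbab[c]a   (p0,c)→(p1,b,←)
state=p1 head=4 tape=_bcba[b]ba   (p1,b)→(p1,b,←)
state=p1 head=3 tape=_bcb[a]bba   (p1,a)→(p0,c,←)
state=p0 head=2 tape=_bc[b]cbba   (p0,b)→(p2,_,←)
state=p2 head=1 tape=_b[c]_cbba   (p2,c)→(p2,b,→)
state=p2 head=2 tape=_bb[_]cbba   (p2,_)→(p0,a,→)
state=p0 head=3 tape=_bba[c]bba   (p0,c)→(p1,b,←)
state=p1 head=2 tape=_bb[a]bbba   (p1,a)→(p0,c,←)
state=p0 head=1 tape=_b[b]cbbba   (p0,b)→(p2,_,←)
state=p2 head=0 tape=_[b]_cbbba   (p2,b)→(p2,_,←)
state=p2 head=-1 tape=[_]__cbbba   (p2,_)→(p0,a,→)
state=p0 head=0 tape=a[_]_cbbba   (p0,_)→(p1,a,→)
state=p1 head=1 tape=aa[_]cbbba   (p1,_)→(p1,b,→)
state=p1 head=2 tape=aab[c]bbba   (p1,c)→(p2,_,←)
state=p2 head=1 tape=aa[b]_bbba   (p2,b)→(p2,_,←)
state=p2 head=0 tape=a[a]__bbba
Cell -1 holds a when M halts.

a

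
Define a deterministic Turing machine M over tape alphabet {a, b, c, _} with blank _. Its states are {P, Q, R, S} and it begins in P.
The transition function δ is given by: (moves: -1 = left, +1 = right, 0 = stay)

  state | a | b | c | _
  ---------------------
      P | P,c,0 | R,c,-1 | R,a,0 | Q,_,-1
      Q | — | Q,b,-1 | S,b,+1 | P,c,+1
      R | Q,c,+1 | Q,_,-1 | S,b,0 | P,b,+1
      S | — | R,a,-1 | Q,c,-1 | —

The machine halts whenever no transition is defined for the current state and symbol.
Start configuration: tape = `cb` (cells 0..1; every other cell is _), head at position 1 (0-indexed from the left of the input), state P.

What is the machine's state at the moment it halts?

P | _c[b]_   read b → write c, move -1, go to R
R | _[c]c_   read c → write b, move 0, go to S
S | _[b]c_   read b → write a, move -1, go to R
R | [_]ac_   read _ → write b, move +1, go to P
P | b[a]c_   read a → write c, move 0, go to P
P | b[c]c_   read c → write a, move 0, go to R
R | b[a]c_   read a → write c, move +1, go to Q
Q | bc[c]_   read c → write b, move +1, go to S
S | bcb[_]
No transition is defined for (S, _); M halts in state S.

S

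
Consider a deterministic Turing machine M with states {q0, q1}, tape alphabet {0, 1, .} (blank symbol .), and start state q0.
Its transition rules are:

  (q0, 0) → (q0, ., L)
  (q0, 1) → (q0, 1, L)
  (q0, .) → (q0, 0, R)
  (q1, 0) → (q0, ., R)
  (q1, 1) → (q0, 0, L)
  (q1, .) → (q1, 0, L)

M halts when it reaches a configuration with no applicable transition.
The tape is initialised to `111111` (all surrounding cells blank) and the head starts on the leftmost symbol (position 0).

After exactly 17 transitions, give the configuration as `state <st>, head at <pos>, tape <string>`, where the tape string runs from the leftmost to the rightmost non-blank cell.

q0 | ....[1]11111   read 1 → write 1, move L, go to q0
q0 | ...[.]111111   read . → write 0, move R, go to q0
q0 | ...0[1]11111   read 1 → write 1, move L, go to q0
q0 | ...[0]111111   read 0 → write ., move L, go to q0
q0 | ..[.].111111   read . → write 0, move R, go to q0
q0 | ..0[.]111111   read . → write 0, move R, go to q0
q0 | ..00[1]11111   read 1 → write 1, move L, go to q0
q0 | ..0[0]111111   read 0 → write ., move L, go to q0
q0 | ..[0].111111   read 0 → write ., move L, go to q0
q0 | .[.]..111111   read . → write 0, move R, go to q0
q0 | .0[.].111111   read . → write 0, move R, go to q0
q0 | .00[.]111111   read . → write 0, move R, go to q0
q0 | .000[1]11111   read 1 → write 1, move L, go to q0
q0 | .00[0]111111   read 0 → write ., move L, go to q0
q0 | .0[0].111111   read 0 → write ., move L, go to q0
q0 | .[0]..111111   read 0 → write ., move L, go to q0
q0 | [.]...111111   read . → write 0, move R, go to q0
q0 | 0[.]..111111
After 17 steps: state q0, head at -3, tape 0...111111.

state q0, head at -3, tape 0...111111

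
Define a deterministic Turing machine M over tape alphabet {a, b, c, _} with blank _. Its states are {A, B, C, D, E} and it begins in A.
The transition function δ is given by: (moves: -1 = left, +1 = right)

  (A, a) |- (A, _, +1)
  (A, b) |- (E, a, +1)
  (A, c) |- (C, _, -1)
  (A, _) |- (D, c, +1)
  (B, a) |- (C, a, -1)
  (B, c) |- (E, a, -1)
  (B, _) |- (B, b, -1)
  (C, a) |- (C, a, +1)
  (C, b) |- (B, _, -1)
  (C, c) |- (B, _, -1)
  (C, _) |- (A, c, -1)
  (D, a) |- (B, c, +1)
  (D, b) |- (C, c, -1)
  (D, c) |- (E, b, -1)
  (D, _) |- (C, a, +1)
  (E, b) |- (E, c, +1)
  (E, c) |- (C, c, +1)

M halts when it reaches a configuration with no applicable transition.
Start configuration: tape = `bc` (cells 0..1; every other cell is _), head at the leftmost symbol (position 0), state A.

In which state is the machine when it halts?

state=A head=0 tape=__[b]c_   (A,b)→(E,a,+1)
state=E head=1 tape=__a[c]_   (E,c)→(C,c,+1)
state=C head=2 tape=__ac[_]   (C,_)→(A,c,-1)
state=A head=1 tape=__a[c]c   (A,c)→(C,_,-1)
state=C head=0 tape=__[a]_c   (C,a)→(C,a,+1)
state=C head=1 tape=__a[_]c   (C,_)→(A,c,-1)
state=A head=0 tape=__[a]cc   (A,a)→(A,_,+1)
state=A head=1 tape=___[c]c   (A,c)→(C,_,-1)
state=C head=0 tape=__[_]_c   (C,_)→(A,c,-1)
state=A head=-1 tape=_[_]c_c   (A,_)→(D,c,+1)
state=D head=0 tape=_c[c]_c   (D,c)→(E,b,-1)
state=E head=-1 tape=_[c]b_c   (E,c)→(C,c,+1)
state=C head=0 tape=_c[b]_c   (C,b)→(B,_,-1)
state=B head=-1 tape=_[c]__c   (B,c)→(E,a,-1)
state=E head=-2 tape=[_]a__c
No transition is defined for (E, _); M halts in state E.

E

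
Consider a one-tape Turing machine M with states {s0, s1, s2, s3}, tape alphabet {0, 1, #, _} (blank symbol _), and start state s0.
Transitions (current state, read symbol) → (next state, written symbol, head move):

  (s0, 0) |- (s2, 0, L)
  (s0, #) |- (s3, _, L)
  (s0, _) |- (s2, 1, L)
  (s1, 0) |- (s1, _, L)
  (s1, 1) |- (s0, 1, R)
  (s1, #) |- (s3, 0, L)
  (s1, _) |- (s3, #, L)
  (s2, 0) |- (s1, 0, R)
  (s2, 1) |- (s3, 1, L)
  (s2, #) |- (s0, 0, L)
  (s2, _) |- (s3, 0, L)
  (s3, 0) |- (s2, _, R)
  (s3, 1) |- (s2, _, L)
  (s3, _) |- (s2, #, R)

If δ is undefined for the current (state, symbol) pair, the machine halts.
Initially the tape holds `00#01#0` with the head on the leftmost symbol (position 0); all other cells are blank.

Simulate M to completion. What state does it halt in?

s0 | ______[0]0#01#0   read 0 → write 0, move L, go to s2
s2 | _____[_]00#01#0   read _ → write 0, move L, go to s3
s3 | ____[_]000#01#0   read _ → write #, move R, go to s2
s2 | ____#[0]00#01#0   read 0 → write 0, move R, go to s1
s1 | ____#0[0]0#01#0   read 0 → write _, move L, go to s1
s1 | ____#[0]_0#01#0   read 0 → write _, move L, go to s1
s1 | ____[#]__0#01#0   read # → write 0, move L, go to s3
s3 | ___[_]0__0#01#0   read _ → write #, move R, go to s2
s2 | ___#[0]__0#01#0   read 0 → write 0, move R, go to s1
s1 | ___#0[_]_0#01#0   read _ → write #, move L, go to s3
s3 | ___#[0]#_0#01#0   read 0 → write _, move R, go to s2
s2 | ___#_[#]_0#01#0   read # → write 0, move L, go to s0
s0 | ___#[_]0_0#01#0   read _ → write 1, move L, go to s2
s2 | ___[#]10_0#01#0   read # → write 0, move L, go to s0
s0 | __[_]010_0#01#0   read _ → write 1, move L, go to s2
s2 | _[_]1010_0#01#0   read _ → write 0, move L, go to s3
s3 | [_]01010_0#01#0   read _ → write #, move R, go to s2
s2 | #[0]1010_0#01#0   read 0 → write 0, move R, go to s1
s1 | #0[1]010_0#01#0   read 1 → write 1, move R, go to s0
s0 | #01[0]10_0#01#0   read 0 → write 0, move L, go to s2
s2 | #0[1]010_0#01#0   read 1 → write 1, move L, go to s3
s3 | #[0]1010_0#01#0   read 0 → write _, move R, go to s2
s2 | #_[1]010_0#01#0   read 1 → write 1, move L, go to s3
s3 | #[_]1010_0#01#0   read _ → write #, move R, go to s2
s2 | ##[1]010_0#01#0   read 1 → write 1, move L, go to s3
s3 | #[#]1010_0#01#0
No transition is defined for (s3, #); M halts in state s3.

s3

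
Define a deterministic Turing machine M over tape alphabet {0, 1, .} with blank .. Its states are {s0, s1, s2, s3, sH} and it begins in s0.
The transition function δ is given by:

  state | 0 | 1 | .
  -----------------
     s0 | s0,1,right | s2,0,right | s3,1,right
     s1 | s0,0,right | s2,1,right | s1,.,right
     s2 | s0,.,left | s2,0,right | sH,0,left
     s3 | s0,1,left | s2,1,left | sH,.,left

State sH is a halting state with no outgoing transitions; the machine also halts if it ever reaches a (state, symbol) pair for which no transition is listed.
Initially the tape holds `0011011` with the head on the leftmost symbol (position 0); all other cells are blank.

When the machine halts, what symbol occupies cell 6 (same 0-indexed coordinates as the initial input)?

0

state=s0 head=0 tape=[0]011011.   (s0,0)→(s0,1,right)
state=s0 head=1 tape=1[0]11011.   (s0,0)→(s0,1,right)
state=s0 head=2 tape=11[1]1011.   (s0,1)→(s2,0,right)
state=s2 head=3 tape=110[1]011.   (s2,1)→(s2,0,right)
state=s2 head=4 tape=1100[0]11.   (s2,0)→(s0,.,left)
state=s0 head=3 tape=110[0].11.   (s0,0)→(s0,1,right)
state=s0 head=4 tape=1101[.]11.   (s0,.)→(s3,1,right)
state=s3 head=5 tape=11011[1]1.   (s3,1)→(s2,1,left)
state=s2 head=4 tape=1101[1]11.   (s2,1)→(s2,0,right)
state=s2 head=5 tape=11010[1]1.   (s2,1)→(s2,0,right)
state=s2 head=6 tape=110100[1].   (s2,1)→(s2,0,right)
state=s2 head=7 tape=1101000[.]   (s2,.)→(sH,0,left)
state=sH head=6 tape=110100[0]0
Cell 6 holds 0 when M halts.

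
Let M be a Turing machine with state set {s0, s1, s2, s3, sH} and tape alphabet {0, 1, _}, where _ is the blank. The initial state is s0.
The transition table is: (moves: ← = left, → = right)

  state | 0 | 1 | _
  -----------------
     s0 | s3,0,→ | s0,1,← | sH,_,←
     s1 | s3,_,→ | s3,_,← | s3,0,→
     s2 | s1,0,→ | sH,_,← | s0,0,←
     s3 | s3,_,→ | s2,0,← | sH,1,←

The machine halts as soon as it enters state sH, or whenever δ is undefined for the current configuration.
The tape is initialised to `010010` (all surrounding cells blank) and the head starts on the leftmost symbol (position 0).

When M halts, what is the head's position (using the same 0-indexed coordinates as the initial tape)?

1

state=s0 head=0 tape=[0]10010   (s0,0)→(s3,0,→)
state=s3 head=1 tape=0[1]0010   (s3,1)→(s2,0,←)
state=s2 head=0 tape=[0]00010   (s2,0)→(s1,0,→)
state=s1 head=1 tape=0[0]0010   (s1,0)→(s3,_,→)
state=s3 head=2 tape=0_[0]010   (s3,0)→(s3,_,→)
state=s3 head=3 tape=0__[0]10   (s3,0)→(s3,_,→)
state=s3 head=4 tape=0___[1]0   (s3,1)→(s2,0,←)
state=s2 head=3 tape=0__[_]00   (s2,_)→(s0,0,←)
state=s0 head=2 tape=0_[_]000   (s0,_)→(sH,_,←)
state=sH head=1 tape=0[_]_000
At halt the head is at cell 1.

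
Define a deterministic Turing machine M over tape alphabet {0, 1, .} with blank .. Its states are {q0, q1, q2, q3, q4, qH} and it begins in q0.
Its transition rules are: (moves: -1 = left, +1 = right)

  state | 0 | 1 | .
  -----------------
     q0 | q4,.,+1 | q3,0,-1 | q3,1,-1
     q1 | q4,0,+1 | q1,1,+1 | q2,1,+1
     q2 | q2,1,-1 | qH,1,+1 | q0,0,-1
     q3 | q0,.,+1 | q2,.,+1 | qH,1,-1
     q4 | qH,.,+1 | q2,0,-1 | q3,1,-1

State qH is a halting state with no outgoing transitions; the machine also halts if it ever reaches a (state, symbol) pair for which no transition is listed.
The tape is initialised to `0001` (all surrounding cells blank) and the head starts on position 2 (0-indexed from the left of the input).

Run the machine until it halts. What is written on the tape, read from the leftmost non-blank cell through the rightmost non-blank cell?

state=q0 head=2 tape=00[0]1   (q0,0)→(q4,.,+1)
state=q4 head=3 tape=00.[1]   (q4,1)→(q2,0,-1)
state=q2 head=2 tape=00[.]0   (q2,.)→(q0,0,-1)
state=q0 head=1 tape=0[0]00   (q0,0)→(q4,.,+1)
state=q4 head=2 tape=0.[0]0   (q4,0)→(qH,.,+1)
state=qH head=3 tape=0..[0]
The non-blank tape span at halt is 0..0.

0..0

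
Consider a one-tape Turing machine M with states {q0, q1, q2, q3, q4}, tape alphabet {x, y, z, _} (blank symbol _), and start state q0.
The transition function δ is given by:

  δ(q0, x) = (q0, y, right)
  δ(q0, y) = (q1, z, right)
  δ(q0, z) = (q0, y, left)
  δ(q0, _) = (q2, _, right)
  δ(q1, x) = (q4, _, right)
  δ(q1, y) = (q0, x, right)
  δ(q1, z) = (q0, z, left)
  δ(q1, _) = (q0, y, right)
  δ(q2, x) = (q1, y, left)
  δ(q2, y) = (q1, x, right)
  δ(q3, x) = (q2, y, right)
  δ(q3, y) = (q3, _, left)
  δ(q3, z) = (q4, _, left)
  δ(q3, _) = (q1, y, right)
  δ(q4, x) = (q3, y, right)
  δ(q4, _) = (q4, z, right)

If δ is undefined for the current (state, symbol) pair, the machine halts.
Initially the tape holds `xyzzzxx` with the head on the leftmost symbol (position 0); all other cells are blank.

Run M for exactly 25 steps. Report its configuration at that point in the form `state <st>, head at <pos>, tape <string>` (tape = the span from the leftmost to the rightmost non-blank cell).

state q3, head at 7, tape zzzyz_y

q0 | [x]yzzzxx_   read x → write y, move right, go to q0
q0 | y[y]zzzxx_   read y → write z, move right, go to q1
q1 | yz[z]zzxx_   read z → write z, move left, go to q0
q0 | y[z]zzzxx_   read z → write y, move left, go to q0
q0 | [y]yzzzxx_   read y → write z, move right, go to q1
q1 | z[y]zzzxx_   read y → write x, move right, go to q0
q0 | zx[z]zzxx_   read z → write y, move left, go to q0
q0 | z[x]yzzxx_   read x → write y, move right, go to q0
q0 | zy[y]zzxx_   read y → write z, move right, go to q1
q1 | zyz[z]zxx_   read z → write z, move left, go to q0
q0 | zy[z]zzxx_   read z → write y, move left, go to q0
q0 | z[y]yzzxx_   read y → write z, move right, go to q1
q1 | zz[y]zzxx_   read y → write x, move right, go to q0
q0 | zzx[z]zxx_   read z → write y, move left, go to q0
q0 | zz[x]yzxx_   read x → write y, move right, go to q0
q0 | zzy[y]zxx_   read y → write z, move right, go to q1
q1 | zzyz[z]xx_   read z → write z, move left, go to q0
q0 | zzy[z]zxx_   read z → write y, move left, go to q0
q0 | zz[y]yzxx_   read y → write z, move right, go to q1
q1 | zzz[y]zxx_   read y → write x, move right, go to q0
q0 | zzzx[z]xx_   read z → write y, move left, go to q0
q0 | zzz[x]yxx_   read x → write y, move right, go to q0
q0 | zzzy[y]xx_   read y → write z, move right, go to q1
q1 | zzzyz[x]x_   read x → write _, move right, go to q4
q4 | zzzyz_[x]_   read x → write y, move right, go to q3
q3 | zzzyz_y[_]
After 25 steps: state q3, head at 7, tape zzzyz_y.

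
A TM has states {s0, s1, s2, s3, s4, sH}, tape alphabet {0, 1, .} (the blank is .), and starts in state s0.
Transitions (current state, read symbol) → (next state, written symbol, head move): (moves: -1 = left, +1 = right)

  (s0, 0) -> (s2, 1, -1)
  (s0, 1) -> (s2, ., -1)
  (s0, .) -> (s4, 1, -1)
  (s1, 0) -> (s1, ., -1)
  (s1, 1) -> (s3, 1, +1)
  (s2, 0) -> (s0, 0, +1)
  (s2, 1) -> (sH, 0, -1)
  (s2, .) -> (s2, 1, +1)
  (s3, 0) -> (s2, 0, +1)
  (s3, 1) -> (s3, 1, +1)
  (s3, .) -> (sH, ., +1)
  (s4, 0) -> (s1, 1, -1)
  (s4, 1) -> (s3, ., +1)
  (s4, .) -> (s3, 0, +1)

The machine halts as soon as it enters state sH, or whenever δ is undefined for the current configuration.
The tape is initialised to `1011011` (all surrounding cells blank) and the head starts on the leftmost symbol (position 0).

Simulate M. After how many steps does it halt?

14

s0 | .[1]011011   read 1 → write ., move -1, go to s2
s2 | [.].011011   read . → write 1, move +1, go to s2
s2 | 1[.]011011   read . → write 1, move +1, go to s2
s2 | 11[0]11011   read 0 → write 0, move +1, go to s0
s0 | 110[1]1011   read 1 → write ., move -1, go to s2
s2 | 11[0].1011   read 0 → write 0, move +1, go to s0
s0 | 110[.]1011   read . → write 1, move -1, go to s4
s4 | 11[0]11011   read 0 → write 1, move -1, go to s1
s1 | 1[1]111011   read 1 → write 1, move +1, go to s3
s3 | 11[1]11011   read 1 → write 1, move +1, go to s3
s3 | 111[1]1011   read 1 → write 1, move +1, go to s3
s3 | 1111[1]011   read 1 → write 1, move +1, go to s3
s3 | 11111[0]11   read 0 → write 0, move +1, go to s2
s2 | 111110[1]1   read 1 → write 0, move -1, go to sH
sH | 11111[0]01
M halts after 14 transitions.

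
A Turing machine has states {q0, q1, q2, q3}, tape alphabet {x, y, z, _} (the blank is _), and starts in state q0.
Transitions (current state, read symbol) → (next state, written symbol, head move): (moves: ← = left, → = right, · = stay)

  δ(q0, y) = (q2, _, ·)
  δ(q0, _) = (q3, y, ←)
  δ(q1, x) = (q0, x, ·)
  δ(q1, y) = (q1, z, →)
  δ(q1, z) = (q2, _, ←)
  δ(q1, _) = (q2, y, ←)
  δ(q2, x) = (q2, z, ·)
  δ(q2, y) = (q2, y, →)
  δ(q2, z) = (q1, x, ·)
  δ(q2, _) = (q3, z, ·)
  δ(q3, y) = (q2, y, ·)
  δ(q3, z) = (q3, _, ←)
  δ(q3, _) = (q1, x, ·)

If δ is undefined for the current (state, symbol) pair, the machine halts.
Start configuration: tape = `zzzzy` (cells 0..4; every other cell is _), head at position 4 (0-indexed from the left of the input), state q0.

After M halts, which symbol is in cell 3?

q0 | _zzzz[y]   read y → write _, move ·, go to q2
q2 | _zzzz[_]   read _ → write z, move ·, go to q3
q3 | _zzzz[z]   read z → write _, move ←, go to q3
q3 | _zzz[z]_   read z → write _, move ←, go to q3
q3 | _zz[z]__   read z → write _, move ←, go to q3
q3 | _z[z]___   read z → write _, move ←, go to q3
q3 | _[z]____   read z → write _, move ←, go to q3
q3 | [_]_____   read _ → write x, move ·, go to q1
q1 | [x]_____   read x → write x, move ·, go to q0
q0 | [x]_____
Cell 3 holds _ when M halts.

_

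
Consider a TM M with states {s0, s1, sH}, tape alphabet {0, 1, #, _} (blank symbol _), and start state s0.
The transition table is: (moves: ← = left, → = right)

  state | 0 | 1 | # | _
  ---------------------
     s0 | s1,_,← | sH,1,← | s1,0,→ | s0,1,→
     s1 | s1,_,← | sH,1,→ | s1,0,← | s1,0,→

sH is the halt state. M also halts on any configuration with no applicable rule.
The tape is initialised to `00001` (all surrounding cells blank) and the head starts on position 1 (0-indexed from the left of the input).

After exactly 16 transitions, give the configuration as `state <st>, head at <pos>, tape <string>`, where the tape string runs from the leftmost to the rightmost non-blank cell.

state s1, head at 1, tape 0000__1

s0 | __0[0]001   read 0 → write _, move ←, go to s1
s1 | __[0]_001   read 0 → write _, move ←, go to s1
s1 | _[_]__001   read _ → write 0, move →, go to s1
s1 | _0[_]_001   read _ → write 0, move →, go to s1
s1 | _00[_]001   read _ → write 0, move →, go to s1
s1 | _000[0]01   read 0 → write _, move ←, go to s1
s1 | _00[0]_01   read 0 → write _, move ←, go to s1
s1 | _0[0]__01   read 0 → write _, move ←, go to s1
s1 | _[0]___01   read 0 → write _, move ←, go to s1
s1 | [_]____01   read _ → write 0, move →, go to s1
s1 | 0[_]___01   read _ → write 0, move →, go to s1
s1 | 00[_]__01   read _ → write 0, move →, go to s1
s1 | 000[_]_01   read _ → write 0, move →, go to s1
s1 | 0000[_]01   read _ → write 0, move →, go to s1
s1 | 00000[0]1   read 0 → write _, move ←, go to s1
s1 | 0000[0]_1   read 0 → write _, move ←, go to s1
s1 | 000[0]__1
After 16 steps: state s1, head at 1, tape 0000__1.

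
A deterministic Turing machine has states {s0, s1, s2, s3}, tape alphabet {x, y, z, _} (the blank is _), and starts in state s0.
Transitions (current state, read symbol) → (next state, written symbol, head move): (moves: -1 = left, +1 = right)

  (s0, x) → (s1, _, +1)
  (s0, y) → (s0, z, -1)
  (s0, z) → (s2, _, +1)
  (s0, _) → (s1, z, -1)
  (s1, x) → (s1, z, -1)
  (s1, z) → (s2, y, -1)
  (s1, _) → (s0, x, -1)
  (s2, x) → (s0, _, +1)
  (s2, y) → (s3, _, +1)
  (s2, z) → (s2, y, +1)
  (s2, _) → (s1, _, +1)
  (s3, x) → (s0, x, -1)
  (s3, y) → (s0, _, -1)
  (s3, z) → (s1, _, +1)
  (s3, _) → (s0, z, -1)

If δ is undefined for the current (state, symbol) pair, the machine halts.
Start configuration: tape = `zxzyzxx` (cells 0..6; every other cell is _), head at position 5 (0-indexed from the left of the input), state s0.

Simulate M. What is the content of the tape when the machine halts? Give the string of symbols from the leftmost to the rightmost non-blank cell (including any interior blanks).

s0 | _zxzyz[x]x___   read x → write _, move +1, go to s1
s1 | _zxzyz_[x]___   read x → write z, move -1, go to s1
s1 | _zxzyz[_]z___   read _ → write x, move -1, go to s0
s0 | _zxzy[z]xz___   read z → write _, move +1, go to s2
s2 | _zxzy_[x]z___   read x → write _, move +1, go to s0
s0 | _zxzy__[z]___   read z → write _, move +1, go to s2
s2 | _zxzy___[_]__   read _ → write _, move +1, go to s1
s1 | _zxzy____[_]_   read _ → write x, move -1, go to s0
s0 | _zxzy___[_]x_   read _ → write z, move -1, go to s1
s1 | _zxzy__[_]zx_   read _ → write x, move -1, go to s0
s0 | _zxzy_[_]xzx_   read _ → write z, move -1, go to s1
s1 | _zxzy[_]zxzx_   read _ → write x, move -1, go to s0
s0 | _zxz[y]xzxzx_   read y → write z, move -1, go to s0
s0 | _zx[z]zxzxzx_   read z → write _, move +1, go to s2
s2 | _zx_[z]xzxzx_   read z → write y, move +1, go to s2
s2 | _zx_y[x]zxzx_   read x → write _, move +1, go to s0
s0 | _zx_y_[z]xzx_   read z → write _, move +1, go to s2
s2 | _zx_y__[x]zx_   read x → write _, move +1, go to s0
s0 | _zx_y___[z]x_   read z → write _, move +1, go to s2
s2 | _zx_y____[x]_   read x → write _, move +1, go to s0
s0 | _zx_y_____[_]   read _ → write z, move -1, go to s1
s1 | _zx_y____[_]z   read _ → write x, move -1, go to s0
s0 | _zx_y___[_]xz   read _ → write z, move -1, go to s1
s1 | _zx_y__[_]zxz   read _ → write x, move -1, go to s0
s0 | _zx_y_[_]xzxz   read _ → write z, move -1, go to s1
s1 | _zx_y[_]zxzxz   read _ → write x, move -1, go to s0
s0 | _zx_[y]xzxzxz   read y → write z, move -1, go to s0
s0 | _zx[_]zxzxzxz   read _ → write z, move -1, go to s1
s1 | _z[x]zzxzxzxz   read x → write z, move -1, go to s1
s1 | _[z]zzzxzxzxz   read z → write y, move -1, go to s2
s2 | [_]yzzzxzxzxz   read _ → write _, move +1, go to s1
s1 | _[y]zzzxzxzxz
The non-blank tape span at halt is yzzzxzxzxz.

yzzzxzxzxz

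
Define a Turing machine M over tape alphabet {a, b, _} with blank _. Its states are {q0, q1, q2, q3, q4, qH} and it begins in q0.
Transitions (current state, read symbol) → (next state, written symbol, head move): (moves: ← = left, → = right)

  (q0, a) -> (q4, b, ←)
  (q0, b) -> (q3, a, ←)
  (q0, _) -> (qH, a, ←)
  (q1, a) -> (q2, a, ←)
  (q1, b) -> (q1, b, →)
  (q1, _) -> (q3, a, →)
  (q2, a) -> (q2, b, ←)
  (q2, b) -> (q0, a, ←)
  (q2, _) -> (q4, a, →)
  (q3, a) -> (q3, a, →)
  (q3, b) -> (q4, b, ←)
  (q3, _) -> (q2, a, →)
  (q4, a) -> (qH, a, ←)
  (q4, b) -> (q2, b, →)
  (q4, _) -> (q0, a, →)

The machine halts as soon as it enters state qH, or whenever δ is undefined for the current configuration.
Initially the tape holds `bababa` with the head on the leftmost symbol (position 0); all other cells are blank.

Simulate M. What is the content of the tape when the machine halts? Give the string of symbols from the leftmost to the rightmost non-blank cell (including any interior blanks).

aaaababa

state=q0 head=0 tape=__[b]ababa   (q0,b)→(q3,a,←)
state=q3 head=-1 tape=_[_]aababa   (q3,_)→(q2,a,→)
state=q2 head=0 tape=_a[a]ababa   (q2,a)→(q2,b,←)
state=q2 head=-1 tape=_[a]bababa   (q2,a)→(q2,b,←)
state=q2 head=-2 tape=[_]bbababa   (q2,_)→(q4,a,→)
state=q4 head=-1 tape=a[b]bababa   (q4,b)→(q2,b,→)
state=q2 head=0 tape=ab[b]ababa   (q2,b)→(q0,a,←)
state=q0 head=-1 tape=a[b]aababa   (q0,b)→(q3,a,←)
state=q3 head=-2 tape=[a]aaababa   (q3,a)→(q3,a,→)
state=q3 head=-1 tape=a[a]aababa   (q3,a)→(q3,a,→)
state=q3 head=0 tape=aa[a]ababa   (q3,a)→(q3,a,→)
state=q3 head=1 tape=aaa[a]baba   (q3,a)→(q3,a,→)
state=q3 head=2 tape=aaaa[b]aba   (q3,b)→(q4,b,←)
state=q4 head=1 tape=aaa[a]baba   (q4,a)→(qH,a,←)
state=qH head=0 tape=aa[a]ababa
The non-blank tape span at halt is aaaababa.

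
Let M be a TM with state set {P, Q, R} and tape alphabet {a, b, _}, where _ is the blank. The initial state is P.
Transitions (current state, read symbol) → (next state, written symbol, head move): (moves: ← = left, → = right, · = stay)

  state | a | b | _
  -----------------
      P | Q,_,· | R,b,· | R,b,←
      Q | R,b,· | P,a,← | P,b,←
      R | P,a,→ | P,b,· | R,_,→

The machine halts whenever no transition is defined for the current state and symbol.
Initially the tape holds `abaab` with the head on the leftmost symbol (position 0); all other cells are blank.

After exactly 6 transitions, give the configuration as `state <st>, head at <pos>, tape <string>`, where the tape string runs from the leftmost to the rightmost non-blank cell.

state R, head at -1, tape bbbaab

state=P head=0 tape=__[a]baab   (P,a)→(Q,_,·)
state=Q head=0 tape=__[_]baab   (Q,_)→(P,b,←)
state=P head=-1 tape=_[_]bbaab   (P,_)→(R,b,←)
state=R head=-2 tape=[_]bbbaab   (R,_)→(R,_,→)
state=R head=-1 tape=_[b]bbaab   (R,b)→(P,b,·)
state=P head=-1 tape=_[b]bbaab   (P,b)→(R,b,·)
state=R head=-1 tape=_[b]bbaab
After 6 steps: state R, head at -1, tape bbbaab.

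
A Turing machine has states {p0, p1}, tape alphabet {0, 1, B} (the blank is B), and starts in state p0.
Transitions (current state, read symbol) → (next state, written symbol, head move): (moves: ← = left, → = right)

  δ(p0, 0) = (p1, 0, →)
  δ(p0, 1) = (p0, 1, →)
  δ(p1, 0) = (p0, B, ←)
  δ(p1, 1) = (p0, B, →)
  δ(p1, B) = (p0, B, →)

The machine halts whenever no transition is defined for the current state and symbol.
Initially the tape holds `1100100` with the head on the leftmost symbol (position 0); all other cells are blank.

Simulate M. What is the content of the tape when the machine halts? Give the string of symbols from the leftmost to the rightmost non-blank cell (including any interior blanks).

state=p0 head=0 tape=[1]100100B   (p0,1)→(p0,1,→)
state=p0 head=1 tape=1[1]00100B   (p0,1)→(p0,1,→)
state=p0 head=2 tape=11[0]0100B   (p0,0)→(p1,0,→)
state=p1 head=3 tape=110[0]100B   (p1,0)→(p0,B,←)
state=p0 head=2 tape=11[0]B100B   (p0,0)→(p1,0,→)
state=p1 head=3 tape=110[B]100B   (p1,B)→(p0,B,→)
state=p0 head=4 tape=110B[1]00B   (p0,1)→(p0,1,→)
state=p0 head=5 tape=110B1[0]0B   (p0,0)→(p1,0,→)
state=p1 head=6 tape=110B10[0]B   (p1,0)→(p0,B,←)
state=p0 head=5 tape=110B1[0]BB   (p0,0)→(p1,0,→)
state=p1 head=6 tape=110B10[B]B   (p1,B)→(p0,B,→)
state=p0 head=7 tape=110B10B[B]
The non-blank tape span at halt is 110B10.

110B10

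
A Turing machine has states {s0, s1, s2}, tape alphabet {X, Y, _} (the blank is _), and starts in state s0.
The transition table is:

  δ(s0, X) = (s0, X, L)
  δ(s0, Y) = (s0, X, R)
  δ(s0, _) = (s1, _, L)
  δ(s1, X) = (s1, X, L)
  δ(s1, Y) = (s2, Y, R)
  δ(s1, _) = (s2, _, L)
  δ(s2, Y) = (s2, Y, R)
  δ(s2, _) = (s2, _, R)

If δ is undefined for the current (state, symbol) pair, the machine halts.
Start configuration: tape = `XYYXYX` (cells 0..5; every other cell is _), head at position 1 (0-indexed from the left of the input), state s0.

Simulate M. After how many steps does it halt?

s0 | ___X[Y]YXYX   read Y → write X, move R, go to s0
s0 | ___XX[Y]XYX   read Y → write X, move R, go to s0
s0 | ___XXX[X]YX   read X → write X, move L, go to s0
s0 | ___XX[X]XYX   read X → write X, move L, go to s0
s0 | ___X[X]XXYX   read X → write X, move L, go to s0
s0 | ___[X]XXXYX   read X → write X, move L, go to s0
s0 | __[_]XXXXYX   read _ → write _, move L, go to s1
s1 | _[_]_XXXXYX   read _ → write _, move L, go to s2
s2 | [_]__XXXXYX   read _ → write _, move R, go to s2
s2 | _[_]_XXXXYX   read _ → write _, move R, go to s2
s2 | __[_]XXXXYX   read _ → write _, move R, go to s2
s2 | ___[X]XXXYX
M halts after 11 transitions.

11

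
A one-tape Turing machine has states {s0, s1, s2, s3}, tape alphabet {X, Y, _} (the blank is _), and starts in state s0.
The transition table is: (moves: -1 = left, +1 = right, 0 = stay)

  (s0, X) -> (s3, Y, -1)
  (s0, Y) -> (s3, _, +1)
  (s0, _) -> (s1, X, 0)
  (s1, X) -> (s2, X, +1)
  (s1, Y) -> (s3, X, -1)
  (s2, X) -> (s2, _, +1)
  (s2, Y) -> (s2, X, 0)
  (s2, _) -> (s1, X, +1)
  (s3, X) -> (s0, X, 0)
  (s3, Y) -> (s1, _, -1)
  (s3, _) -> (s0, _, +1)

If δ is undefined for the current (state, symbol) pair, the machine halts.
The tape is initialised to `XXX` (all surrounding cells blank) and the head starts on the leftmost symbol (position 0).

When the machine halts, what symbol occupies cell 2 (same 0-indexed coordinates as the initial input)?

s0 | _[X]XX____   read X → write Y, move -1, go to s3
s3 | [_]YXX____   read _ → write _, move +1, go to s0
s0 | _[Y]XX____   read Y → write _, move +1, go to s3
s3 | __[X]X____   read X → write X, move 0, go to s0
s0 | __[X]X____   read X → write Y, move -1, go to s3
s3 | _[_]YX____   read _ → write _, move +1, go to s0
s0 | __[Y]X____   read Y → write _, move +1, go to s3
s3 | ___[X]____   read X → write X, move 0, go to s0
s0 | ___[X]____   read X → write Y, move -1, go to s3
s3 | __[_]Y____   read _ → write _, move +1, go to s0
s0 | ___[Y]____   read Y → write _, move +1, go to s3
s3 | ____[_]___   read _ → write _, move +1, go to s0
s0 | _____[_]__   read _ → write X, move 0, go to s1
s1 | _____[X]__   read X → write X, move +1, go to s2
s2 | _____X[_]_   read _ → write X, move +1, go to s1
s1 | _____XX[_]
Cell 2 holds _ when M halts.

_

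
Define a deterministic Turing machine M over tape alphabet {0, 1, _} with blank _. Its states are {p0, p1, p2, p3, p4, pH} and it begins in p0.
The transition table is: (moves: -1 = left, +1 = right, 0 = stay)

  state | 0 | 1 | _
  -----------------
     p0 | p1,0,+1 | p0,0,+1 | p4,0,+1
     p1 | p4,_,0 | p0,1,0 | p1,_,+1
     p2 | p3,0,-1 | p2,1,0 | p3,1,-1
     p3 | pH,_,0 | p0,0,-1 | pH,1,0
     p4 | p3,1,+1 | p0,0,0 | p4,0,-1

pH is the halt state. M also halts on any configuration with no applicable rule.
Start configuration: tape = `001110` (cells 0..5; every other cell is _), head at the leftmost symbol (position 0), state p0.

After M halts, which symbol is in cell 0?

1

p0 | [0]01110   read 0 → write 0, move +1, go to p1
p1 | 0[0]1110   read 0 → write _, move 0, go to p4
p4 | 0[_]1110   read _ → write 0, move -1, go to p4
p4 | [0]01110   read 0 → write 1, move +1, go to p3
p3 | 1[0]1110   read 0 → write _, move 0, go to pH
pH | 1[_]1110
Cell 0 holds 1 when M halts.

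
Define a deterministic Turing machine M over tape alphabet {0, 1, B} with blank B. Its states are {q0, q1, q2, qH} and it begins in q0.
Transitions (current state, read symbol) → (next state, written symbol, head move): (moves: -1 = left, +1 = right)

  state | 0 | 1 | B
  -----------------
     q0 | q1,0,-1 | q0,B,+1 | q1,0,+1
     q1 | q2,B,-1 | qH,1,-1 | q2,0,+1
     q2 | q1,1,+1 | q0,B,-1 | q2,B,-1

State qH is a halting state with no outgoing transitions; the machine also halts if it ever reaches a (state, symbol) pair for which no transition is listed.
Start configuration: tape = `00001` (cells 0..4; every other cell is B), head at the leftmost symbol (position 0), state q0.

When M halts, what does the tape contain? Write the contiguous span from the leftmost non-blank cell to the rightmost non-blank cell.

q0 | BB[0]0001   read 0 → write 0, move -1, go to q1
q1 | B[B]00001   read B → write 0, move +1, go to q2
q2 | B0[0]0001   read 0 → write 1, move +1, go to q1
q1 | B01[0]001   read 0 → write B, move -1, go to q2
q2 | B0[1]B001   read 1 → write B, move -1, go to q0
q0 | B[0]BB001   read 0 → write 0, move -1, go to q1
q1 | [B]0BB001   read B → write 0, move +1, go to q2
q2 | 0[0]BB001   read 0 → write 1, move +1, go to q1
q1 | 01[B]B001   read B → write 0, move +1, go to q2
q2 | 010[B]001   read B → write B, move -1, go to q2
q2 | 01[0]B001   read 0 → write 1, move +1, go to q1
q1 | 011[B]001   read B → write 0, move +1, go to q2
q2 | 0110[0]01   read 0 → write 1, move +1, go to q1
q1 | 01101[0]1   read 0 → write B, move -1, go to q2
q2 | 0110[1]B1   read 1 → write B, move -1, go to q0
q0 | 011[0]BB1   read 0 → write 0, move -1, go to q1
q1 | 01[1]0BB1   read 1 → write 1, move -1, go to qH
qH | 0[1]10BB1
The non-blank tape span at halt is 0110BB1.

0110BB1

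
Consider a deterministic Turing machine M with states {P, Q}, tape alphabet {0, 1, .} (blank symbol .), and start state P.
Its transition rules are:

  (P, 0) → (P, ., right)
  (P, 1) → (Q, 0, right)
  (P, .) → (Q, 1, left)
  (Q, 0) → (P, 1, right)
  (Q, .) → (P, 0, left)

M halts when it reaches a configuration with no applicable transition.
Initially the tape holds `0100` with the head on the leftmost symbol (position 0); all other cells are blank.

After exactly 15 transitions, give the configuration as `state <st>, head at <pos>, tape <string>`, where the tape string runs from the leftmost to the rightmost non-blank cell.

state Q, head at 3, tape 001101

state=P head=0 tape=[0]100...   (P,0)→(P,.,right)
state=P head=1 tape=.[1]00...   (P,1)→(Q,0,right)
state=Q head=2 tape=.0[0]0...   (Q,0)→(P,1,right)
state=P head=3 tape=.01[0]...   (P,0)→(P,.,right)
state=P head=4 tape=.01.[.]..   (P,.)→(Q,1,left)
state=Q head=3 tape=.01[.]1..   (Q,.)→(P,0,left)
state=P head=2 tape=.0[1]01..   (P,1)→(Q,0,right)
state=Q head=3 tape=.00[0]1..   (Q,0)→(P,1,right)
state=P head=4 tape=.001[1]..   (P,1)→(Q,0,right)
state=Q head=5 tape=.0010[.].   (Q,.)→(P,0,left)
state=P head=4 tape=.001[0]0.   (P,0)→(P,.,right)
state=P head=5 tape=.001.[0].   (P,0)→(P,.,right)
state=P head=6 tape=.001..[.]   (P,.)→(Q,1,left)
state=Q head=5 tape=.001.[.]1   (Q,.)→(P,0,left)
state=P head=4 tape=.001[.]01   (P,.)→(Q,1,left)
state=Q head=3 tape=.00[1]101
After 15 steps: state Q, head at 3, tape 001101.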